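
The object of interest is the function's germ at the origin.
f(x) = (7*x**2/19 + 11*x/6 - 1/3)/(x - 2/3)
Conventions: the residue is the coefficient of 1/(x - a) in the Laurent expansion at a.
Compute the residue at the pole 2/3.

At the order-1 pole 2/3 set g(x) = (x - (2/3))*f(x) = 7*x**2/19 + 11*x/6 - 1/3.
Simple pole: residue = g(a) at a = 2/3, which is 20/19.

The residue is 20/19.


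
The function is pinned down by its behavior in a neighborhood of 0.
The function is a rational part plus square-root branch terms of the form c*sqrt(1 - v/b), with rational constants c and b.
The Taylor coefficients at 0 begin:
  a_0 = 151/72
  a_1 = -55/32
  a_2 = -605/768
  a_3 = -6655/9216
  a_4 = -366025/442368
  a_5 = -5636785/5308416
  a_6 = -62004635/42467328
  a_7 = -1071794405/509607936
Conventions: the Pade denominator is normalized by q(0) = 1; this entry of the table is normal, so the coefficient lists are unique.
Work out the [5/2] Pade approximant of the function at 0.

The Pade approximant has numerator coefficients [151/72, -4477/672, 142901/24192, -33275/32256, -366025/3096576, -805255/37158912]; denominator coefficients [1, -33/14, 121/96].

Taylor coefficients needed (read off): a_0 = 151/72, a_1 = -55/32, a_2 = -605/768, a_3 = -6655/9216, a_4 = -366025/442368, a_5 = -5636785/5308416, a_6 = -62004635/42467328, a_7 = -1071794405/509607936.
Write the denominator as Q(v) = 1 + q1*v + q2*v^2. Requiring Q*f - P = O(v^8) with deg P <= 5 kills the coefficients of v^6..v^7 in Q*f:
  v^6: a_6 + q1*a_5 + q2*a_4 = 0, i.e. -62004635/42467328 + (-5636785/5308416)*q1 + (-366025/442368)*q2 = 0.
  v^7: a_7 + q1*a_6 + q2*a_5 = 0, i.e. -1071794405/509607936 + (-62004635/42467328)*q1 + (-5636785/5308416)*q2 = 0.
Solving this linear system: q1 = -33/14, q2 = 121/96.
The numerator is Q*f truncated at degree 5: P0 = a_0 = 151/72; P1 = a_1 + q1*a_0 = -4477/672; P2 = a_2 + q1*a_1 + q2*a_0 = 142901/24192; P3 = a_3 + q1*a_2 + q2*a_1 = -33275/32256; P4 = a_4 + q1*a_3 + q2*a_2 = -366025/3096576; P5 = a_5 + q1*a_4 + q2*a_3 = -805255/37158912.


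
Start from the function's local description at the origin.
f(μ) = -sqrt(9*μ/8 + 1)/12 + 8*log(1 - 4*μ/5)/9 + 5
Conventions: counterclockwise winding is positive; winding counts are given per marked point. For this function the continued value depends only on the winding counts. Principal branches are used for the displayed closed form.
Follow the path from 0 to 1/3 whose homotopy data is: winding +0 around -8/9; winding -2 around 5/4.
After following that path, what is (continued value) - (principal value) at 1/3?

The rational part is single-valued and drops out of the difference; each branch term changes only by its own monodromy.
(-1/12)*sqrt(1 - μ/(-8/9)): winding +0 is even, the square root returns to the same sheet, contribution 0.
(8/9)*log(1 - μ/(5/4)): each positive loop around 5/4 adds 2*pi*i to the log, so winding -2 contributes (8/9)*(-2)*2*pi*i = -(32/9)*pi*i.
Summing the contributions at μ = 1/3 gives -(32/9)*pi*i.

Continued minus principal equals -(32/9)*pi*i.


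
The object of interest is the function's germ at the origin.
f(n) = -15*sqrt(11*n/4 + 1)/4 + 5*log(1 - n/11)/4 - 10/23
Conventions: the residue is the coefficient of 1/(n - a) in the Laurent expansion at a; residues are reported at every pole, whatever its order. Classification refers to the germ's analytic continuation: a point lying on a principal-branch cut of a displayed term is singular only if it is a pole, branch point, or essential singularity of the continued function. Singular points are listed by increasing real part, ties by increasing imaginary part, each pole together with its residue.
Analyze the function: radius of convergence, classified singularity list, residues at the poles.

Branch term (5/4)*log(1 - n/(11)): its argument vanishes at n = 11, a logarithmic branch point, modulus 11.
Branch term (-15/4)*sqrt(1 - n/(-4/11)): its argument vanishes at n = -4/11, a square-root branch point, modulus 4/11.
The radius of convergence is the smallest modulus among the singular points: 4/11.
List the singular points by increasing real part (a conjugate pair: the negative imaginary part first).

Radius of convergence at 0: 4/11.
At -4/11: an algebraic (square-root) branch point.
At 11: a logarithmic branch point.


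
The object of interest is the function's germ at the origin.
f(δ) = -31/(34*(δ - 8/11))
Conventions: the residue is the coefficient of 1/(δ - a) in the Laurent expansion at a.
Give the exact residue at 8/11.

The residue is -31/34.

At the order-1 pole 8/11 set g(δ) = (δ - (8/11))*f(δ) = -31/34.
Simple pole: residue = g(a) at a = 8/11, which is -31/34.


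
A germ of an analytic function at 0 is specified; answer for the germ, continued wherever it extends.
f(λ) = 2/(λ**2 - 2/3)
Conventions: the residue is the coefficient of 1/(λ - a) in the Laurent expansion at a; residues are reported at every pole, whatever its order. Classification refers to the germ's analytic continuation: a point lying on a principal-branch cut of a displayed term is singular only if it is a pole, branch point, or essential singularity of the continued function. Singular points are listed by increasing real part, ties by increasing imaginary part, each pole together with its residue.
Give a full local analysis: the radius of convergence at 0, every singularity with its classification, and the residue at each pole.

Radius of convergence at 0: (1/3)*sqrt(6).
At -(1/3)*sqrt(6): a pole of order 1; residue -(1/2)*sqrt(6).
At (1/3)*sqrt(6): a pole of order 1; residue (1/2)*sqrt(6).

Denominator factor (λ**2 - 2/3): discriminant 8/3, real irrational roots (1/3)*sqrt(6) and -(1/3)*sqrt(6); poles of order 1, moduli (1/3)*sqrt(6) and (1/3)*sqrt(6).
The radius of convergence is the smallest modulus among the singular points: (1/3)*sqrt(6).
The factor λ**2 - 2/3 splits as (λ - a)(λ - a') with a = -(1/3)*sqrt(6), a' = (1/3)*sqrt(6). At the order-1 pole a set g(λ) = (λ - a)*f(λ) = [2] / (λ - a').
Simple pole: residue = g(a) at a = -(1/3)*sqrt(6), which is -(1/2)*sqrt(6).
The factor λ**2 - 2/3 splits as (λ - a)(λ - a') with a = (1/3)*sqrt(6), a' = -(1/3)*sqrt(6). At the order-1 pole a set g(λ) = (λ - a)*f(λ) = [2] / (λ - a').
Simple pole: residue = g(a) at a = (1/3)*sqrt(6), which is (1/2)*sqrt(6).
List the singular points by increasing real part (a conjugate pair: the negative imaginary part first).


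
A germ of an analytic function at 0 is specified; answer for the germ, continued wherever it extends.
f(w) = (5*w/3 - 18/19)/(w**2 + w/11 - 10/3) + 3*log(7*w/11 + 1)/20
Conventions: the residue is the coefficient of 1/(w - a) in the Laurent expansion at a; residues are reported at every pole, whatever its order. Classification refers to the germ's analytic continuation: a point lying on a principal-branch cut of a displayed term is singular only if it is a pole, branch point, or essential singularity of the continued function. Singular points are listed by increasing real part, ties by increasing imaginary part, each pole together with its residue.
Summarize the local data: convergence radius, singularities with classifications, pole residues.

Denominator factor (w**2 + w/11 - 10/3): discriminant 4843/363, real irrational roots -1/22 + (1/66)*sqrt(14529) and -1/22 - (1/66)*sqrt(14529); poles of order 1, moduli -1/22 + (1/66)*sqrt(14529) and 1/22 + (1/66)*sqrt(14529).
Branch term (3/20)*log(1 - w/(-11/7)): its argument vanishes at w = -11/7, a logarithmic branch point, modulus 11/7.
The radius of convergence is the smallest modulus among the singular points: 11/7.
The branch term is analytic at -1/22 - (1/66)*sqrt(14529) and contributes nothing to the residue; only the rational part matters.
The factor w**2 + w/11 - 10/3 splits as (w - a)(w - a') with a = -1/22 - (1/66)*sqrt(14529), a' = -1/22 + (1/66)*sqrt(14529). At the order-1 pole a set g(w) = (w - a)*(rational part) = [5*w/3 - 18/19] / (w - a').
Simple pole: residue = g(a) at a = -1/22 - (1/66)*sqrt(14529), which is 5/6 + (1283/552102)*sqrt(14529).
The branch term is analytic at -1/22 + (1/66)*sqrt(14529) and contributes nothing to the residue; only the rational part matters.
The factor w**2 + w/11 - 10/3 splits as (w - a)(w - a') with a = -1/22 + (1/66)*sqrt(14529), a' = -1/22 - (1/66)*sqrt(14529). At the order-1 pole a set g(w) = (w - a)*(rational part) = [5*w/3 - 18/19] / (w - a').
Simple pole: residue = g(a) at a = -1/22 + (1/66)*sqrt(14529), which is 5/6 - (1283/552102)*sqrt(14529).
List the singular points by increasing real part (a conjugate pair: the negative imaginary part first).

Radius of convergence at 0: 11/7.
At -1/22 - (1/66)*sqrt(14529): a pole of order 1; residue 5/6 + (1283/552102)*sqrt(14529).
At -11/7: a logarithmic branch point.
At -1/22 + (1/66)*sqrt(14529): a pole of order 1; residue 5/6 - (1283/552102)*sqrt(14529).


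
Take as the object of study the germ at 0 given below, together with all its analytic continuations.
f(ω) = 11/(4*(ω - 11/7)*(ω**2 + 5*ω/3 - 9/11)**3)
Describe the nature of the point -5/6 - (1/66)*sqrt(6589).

The point is a pole of order 3.

The denominator factor ω**2 + 5*ω/3 - 9/11 vanishes at -5/6 - (1/66)*sqrt(6589) and appears to the power 3; the numerator there equals 11/4, nonzero, and no other factor vanishes.
Hence a pole whose order is the multiplicity, 3.


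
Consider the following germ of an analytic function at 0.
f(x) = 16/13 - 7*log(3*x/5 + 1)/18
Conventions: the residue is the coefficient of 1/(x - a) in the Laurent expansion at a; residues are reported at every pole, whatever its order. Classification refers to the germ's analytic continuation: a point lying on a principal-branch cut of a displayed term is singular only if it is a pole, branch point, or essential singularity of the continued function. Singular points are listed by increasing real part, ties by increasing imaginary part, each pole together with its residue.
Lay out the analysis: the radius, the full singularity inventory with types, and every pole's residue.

Branch term (-7/18)*log(1 - x/(-5/3)): its argument vanishes at x = -5/3, a logarithmic branch point, modulus 5/3.
The radius of convergence is the smallest modulus among the singular points: 5/3.

Radius of convergence at 0: 5/3.
At -5/3: a logarithmic branch point.


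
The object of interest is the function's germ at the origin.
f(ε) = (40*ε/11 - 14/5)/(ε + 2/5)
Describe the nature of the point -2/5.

The denominator factor ε + 2/5 vanishes at -2/5 and appears to the power 1; the numerator there equals -234/55, nonzero, and no other factor vanishes.
Hence a pole whose order is the multiplicity, 1.

The point is a pole of order 1.


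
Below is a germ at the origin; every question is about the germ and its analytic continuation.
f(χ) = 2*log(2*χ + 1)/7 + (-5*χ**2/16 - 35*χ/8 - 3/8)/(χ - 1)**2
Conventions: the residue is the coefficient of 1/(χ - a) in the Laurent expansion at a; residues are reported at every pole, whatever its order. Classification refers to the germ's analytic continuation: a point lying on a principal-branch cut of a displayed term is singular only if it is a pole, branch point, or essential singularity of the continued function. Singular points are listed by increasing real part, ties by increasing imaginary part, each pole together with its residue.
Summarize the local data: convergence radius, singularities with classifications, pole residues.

Radius of convergence at 0: 1/2.
At -1/2: a logarithmic branch point.
At 1: a pole of order 2; residue -5.

Denominator factor (χ - 1)^2: pole of order 2 at 1, modulus 1.
Branch term (2/7)*log(1 - χ/(-1/2)): its argument vanishes at χ = -1/2, a logarithmic branch point, modulus 1/2.
The radius of convergence is the smallest modulus among the singular points: 1/2.
The branch term is analytic at 1 and contributes nothing to the residue; only the rational part matters.
At the order-2 pole 1 set g(χ) = (χ - (1))^2*(rational part) = -5*χ**2/16 - 35*χ/8 - 3/8.
Order-2 pole: residue = g'(a); g'(1) = -5, so the residue is -5.
List the singular points by increasing real part (a conjugate pair: the negative imaginary part first).


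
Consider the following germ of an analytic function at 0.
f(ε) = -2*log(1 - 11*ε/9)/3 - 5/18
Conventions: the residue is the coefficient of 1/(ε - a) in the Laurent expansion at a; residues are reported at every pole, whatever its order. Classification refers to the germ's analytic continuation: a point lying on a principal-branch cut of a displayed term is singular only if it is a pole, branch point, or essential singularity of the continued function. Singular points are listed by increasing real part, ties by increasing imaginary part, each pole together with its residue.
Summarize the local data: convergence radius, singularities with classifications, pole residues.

Branch term (-2/3)*log(1 - ε/(9/11)): its argument vanishes at ε = 9/11, a logarithmic branch point, modulus 9/11.
The radius of convergence is the smallest modulus among the singular points: 9/11.

Radius of convergence at 0: 9/11.
At 9/11: a logarithmic branch point.


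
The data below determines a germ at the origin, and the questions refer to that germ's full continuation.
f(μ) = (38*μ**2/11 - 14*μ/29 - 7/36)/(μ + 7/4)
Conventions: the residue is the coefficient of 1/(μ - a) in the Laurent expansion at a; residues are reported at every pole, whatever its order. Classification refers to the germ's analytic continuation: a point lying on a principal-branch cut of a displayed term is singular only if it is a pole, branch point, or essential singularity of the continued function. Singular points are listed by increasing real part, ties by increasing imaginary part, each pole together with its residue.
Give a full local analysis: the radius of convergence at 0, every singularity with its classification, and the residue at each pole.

Radius of convergence at 0: 7/4.
At -7/4: a pole of order 1; residue 257929/22968.

Denominator factor (μ + 7/4): pole of order 1 at -7/4, modulus 7/4.
The radius of convergence is the smallest modulus among the singular points: 7/4.
At the order-1 pole -7/4 set g(μ) = (μ - (-7/4))*f(μ) = 38*μ**2/11 - 14*μ/29 - 7/36.
Simple pole: residue = g(a) at a = -7/4, which is 257929/22968.


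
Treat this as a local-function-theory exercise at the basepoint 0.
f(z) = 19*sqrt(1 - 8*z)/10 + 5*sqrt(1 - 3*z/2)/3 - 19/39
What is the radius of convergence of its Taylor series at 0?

The radius of convergence is 1/8.

Branch term (5/3)*sqrt(1 - z/(2/3)): its argument vanishes at z = 2/3, a square-root branch point, modulus 2/3.
Branch term (19/10)*sqrt(1 - z/(1/8)): its argument vanishes at z = 1/8, a square-root branch point, modulus 1/8.
The radius of convergence is the smallest modulus among the singular points: 1/8.


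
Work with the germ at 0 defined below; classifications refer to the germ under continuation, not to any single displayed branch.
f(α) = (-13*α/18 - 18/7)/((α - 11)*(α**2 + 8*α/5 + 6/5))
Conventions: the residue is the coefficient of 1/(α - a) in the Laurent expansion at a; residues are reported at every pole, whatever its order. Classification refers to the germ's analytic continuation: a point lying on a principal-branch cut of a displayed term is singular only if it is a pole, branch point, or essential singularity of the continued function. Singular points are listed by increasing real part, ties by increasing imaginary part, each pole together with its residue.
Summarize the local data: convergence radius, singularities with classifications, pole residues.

Denominator factor (α - 11): pole of order 1 at 11, modulus 11.
Denominator factor (α**2 + 8*α/5 + 6/5): discriminant -56/25, complex-conjugate roots (-4/5) + ((1/5)*sqrt(14))*i and (-4/5) - ((1/5)*sqrt(14))*i; poles of order 1, moduli (1/5)*sqrt(30) and (1/5)*sqrt(30).
The radius of convergence is the smallest modulus among the singular points: (1/5)*sqrt(30).
The factor α**2 + 8*α/5 + 6/5 splits as (α - a)(α - a') with a = (-4/5) - ((1/5)*sqrt(14))*i, a' = (-4/5) + ((1/5)*sqrt(14))*i. At the order-1 pole a set g(α) = (α - a)*f(α) = [(-13*α/18 - 18/7)/(α - 11)] / (α - a').
Simple pole: residue = g(a) at a = (-4/5) - ((1/5)*sqrt(14))*i, which is (6625/176148) + ((36415/1233036)*sqrt(14))*i.
The factor α**2 + 8*α/5 + 6/5 splits as (α - a)(α - a') with a = (-4/5) + ((1/5)*sqrt(14))*i, a' = (-4/5) - ((1/5)*sqrt(14))*i. At the order-1 pole a set g(α) = (α - a)*f(α) = [(-13*α/18 - 18/7)/(α - 11)] / (α - a').
Simple pole: residue = g(a) at a = (-4/5) + ((1/5)*sqrt(14))*i, which is (6625/176148) - ((36415/1233036)*sqrt(14))*i.
At the order-1 pole 11 set g(α) = (α - (11))*f(α) = (-13*α/18 - 18/7)/(α**2 + 8*α/5 + 6/5).
Simple pole: residue = g(a) at a = 11, which is -6625/88074.
List the singular points by increasing real part (a conjugate pair: the negative imaginary part first).

Radius of convergence at 0: (1/5)*sqrt(30).
At (-4/5) - ((1/5)*sqrt(14))*i: a pole of order 1; residue (6625/176148) + ((36415/1233036)*sqrt(14))*i.
At (-4/5) + ((1/5)*sqrt(14))*i: a pole of order 1; residue (6625/176148) - ((36415/1233036)*sqrt(14))*i.
At 11: a pole of order 1; residue -6625/88074.


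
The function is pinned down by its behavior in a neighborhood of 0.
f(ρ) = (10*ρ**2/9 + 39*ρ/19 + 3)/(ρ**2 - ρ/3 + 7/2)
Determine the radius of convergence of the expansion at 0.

The radius of convergence is (1/2)*sqrt(14).

Denominator factor (ρ**2 - ρ/3 + 7/2): discriminant -125/9, complex-conjugate roots (1/6) + ((5/6)*sqrt(5))*i and (1/6) - ((5/6)*sqrt(5))*i; poles of order 1, moduli (1/2)*sqrt(14) and (1/2)*sqrt(14).
The radius of convergence is the smallest modulus among the singular points: (1/2)*sqrt(14).


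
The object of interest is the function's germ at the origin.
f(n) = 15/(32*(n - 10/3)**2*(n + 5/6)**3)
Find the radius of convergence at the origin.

Denominator factor (n + 5/6)^3: pole of order 3 at -5/6, modulus 5/6.
Denominator factor (n - 10/3)^2: pole of order 2 at 10/3, modulus 10/3.
The radius of convergence is the smallest modulus among the singular points: 5/6.

The radius of convergence is 5/6.


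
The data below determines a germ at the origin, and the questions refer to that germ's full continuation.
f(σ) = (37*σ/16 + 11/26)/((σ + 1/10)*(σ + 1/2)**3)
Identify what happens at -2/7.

Denominator factors: σ + 1/10 = -13/70 at σ = -2/7; σ + 1/2 = 3/14 at σ = -2/7 — none vanishes.
So the germ continues analytically to -2/7.

The point is a regular point.


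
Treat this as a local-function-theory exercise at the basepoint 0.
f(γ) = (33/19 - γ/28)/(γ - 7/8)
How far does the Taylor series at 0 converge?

The radius of convergence is 7/8.

Denominator factor (γ - 7/8): pole of order 1 at 7/8, modulus 7/8.
The radius of convergence is the smallest modulus among the singular points: 7/8.


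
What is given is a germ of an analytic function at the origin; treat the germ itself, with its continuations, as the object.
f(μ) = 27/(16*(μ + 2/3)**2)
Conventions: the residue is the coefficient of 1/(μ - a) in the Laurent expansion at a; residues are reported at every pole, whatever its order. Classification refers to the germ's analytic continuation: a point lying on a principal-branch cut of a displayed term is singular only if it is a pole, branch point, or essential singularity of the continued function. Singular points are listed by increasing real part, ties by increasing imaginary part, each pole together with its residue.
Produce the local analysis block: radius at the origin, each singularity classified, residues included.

Denominator factor (μ + 2/3)^2: pole of order 2 at -2/3, modulus 2/3.
The radius of convergence is the smallest modulus among the singular points: 2/3.
At the order-2 pole -2/3 set g(μ) = (μ - (-2/3))^2*f(μ) = 27/16.
Order-2 pole: residue = g'(a); g'(-2/3) = 0, so the residue is 0.

Radius of convergence at 0: 2/3.
At -2/3: a pole of order 2; residue 0.


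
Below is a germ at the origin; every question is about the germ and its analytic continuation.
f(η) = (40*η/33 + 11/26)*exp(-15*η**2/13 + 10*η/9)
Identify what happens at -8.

There is no denominator, hence no pole anywhere.
The factor exp(-15*η**2/13 + 10*η/9) is entire.
So the germ continues analytically to -8.

The point is a regular point.


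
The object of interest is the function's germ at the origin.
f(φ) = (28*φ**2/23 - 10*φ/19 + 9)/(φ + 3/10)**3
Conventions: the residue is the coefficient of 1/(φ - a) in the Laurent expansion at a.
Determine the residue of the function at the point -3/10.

The residue is 28/23.

At the order-3 pole -3/10 set g(φ) = (φ - (-3/10))^3*f(φ) = 28*φ**2/23 - 10*φ/19 + 9.
Order-3 pole: residue = g''(a)/2; g''(-3/10) = 56/23, so the residue is 28/23.


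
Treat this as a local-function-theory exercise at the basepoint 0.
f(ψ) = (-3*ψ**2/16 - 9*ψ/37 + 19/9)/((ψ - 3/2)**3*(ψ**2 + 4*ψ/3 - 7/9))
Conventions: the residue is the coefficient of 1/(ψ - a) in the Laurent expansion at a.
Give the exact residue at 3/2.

At the order-3 pole 3/2 set g(ψ) = (ψ - (3/2))^3*f(ψ) = (-3*ψ**2/16 - 9*ψ/37 + 19/9)/(ψ**2 + 4*ψ/3 - 7/9).
Order-3 pole: residue = g''(a)/2; g''(3/2) = 4161438/2890625, so the residue is 2080719/2890625.

The residue is 2080719/2890625.


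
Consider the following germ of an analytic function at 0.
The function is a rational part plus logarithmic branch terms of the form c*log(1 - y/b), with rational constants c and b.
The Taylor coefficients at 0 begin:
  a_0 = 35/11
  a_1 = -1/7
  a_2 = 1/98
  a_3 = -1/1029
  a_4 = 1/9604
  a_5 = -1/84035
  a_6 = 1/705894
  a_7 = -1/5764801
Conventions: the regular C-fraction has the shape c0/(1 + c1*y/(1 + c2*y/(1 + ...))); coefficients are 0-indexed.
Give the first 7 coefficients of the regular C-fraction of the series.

The regular C-fraction coefficients are [35/11, 11/245, 13/490, 5/78, 2/273, 13/70, -4/35].

Taylor coefficients (read off): a_0 = 35/11, a_1 = -1/7, a_2 = 1/98, a_3 = -1/1029, a_4 = 1/9604, a_5 = -1/84035, a_6 = 1/705894.
c0 = a_0 = 35/11. Peel one level at a time: if S = 1 + c*y/S' with S'(0) = 1, then c is the y-coefficient of S and S' = c*y/(S - 1).
S_1 = c0/f = 1 + (11/245)*y + (-143/120050)*y^2 + ...; c1 = 11/245.
S_2 = c1*y/(S_1 - 1) = 1 + (13/490)*y + (-1/588)*y^2 + ...; c2 = 13/490.
S_3 = c2*y/(S_2 - 1) = 1 + (5/78)*y + (-5/10647)*y^2 + ...; c3 = 5/78.
S_4 = c3*y/(S_3 - 1) = 1 + (2/273)*y + (-1/735)*y^2 + ...; c4 = 2/273.
S_5 = c4*y/(S_4 - 1) = 1 + (13/70)*y + (26/1225)*y^2 + ...; c5 = 13/70.
S_6 = c5*y/(S_5 - 1) = 1 + (-4/35)*y + ...; c6 = -4/35.


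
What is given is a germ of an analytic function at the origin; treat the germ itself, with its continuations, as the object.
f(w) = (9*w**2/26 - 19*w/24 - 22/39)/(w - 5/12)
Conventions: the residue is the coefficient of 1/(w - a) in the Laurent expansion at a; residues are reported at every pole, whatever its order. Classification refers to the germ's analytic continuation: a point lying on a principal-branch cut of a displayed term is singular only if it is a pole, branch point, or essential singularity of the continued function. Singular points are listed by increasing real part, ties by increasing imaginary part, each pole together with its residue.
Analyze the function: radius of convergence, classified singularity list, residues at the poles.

Denominator factor (w - 5/12): pole of order 1 at 5/12, modulus 5/12.
The radius of convergence is the smallest modulus among the singular points: 5/12.
At the order-1 pole 5/12 set g(w) = (w - (5/12))*f(w) = 9*w**2/26 - 19*w/24 - 22/39.
Simple pole: residue = g(a) at a = 5/12, which is -1561/1872.

Radius of convergence at 0: 5/12.
At 5/12: a pole of order 1; residue -1561/1872.


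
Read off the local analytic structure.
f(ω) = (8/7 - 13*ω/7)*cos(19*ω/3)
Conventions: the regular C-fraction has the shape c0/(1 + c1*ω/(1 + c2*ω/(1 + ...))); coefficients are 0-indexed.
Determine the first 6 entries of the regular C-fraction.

Taylor coefficients (expand at 0): a_0 = 8/7, a_1 = -13/7, a_2 = -1444/63, a_3 = 4693/126, a_4 = 130321/1701, a_5 = -1694173/13608.
c0 = a_0 = 8/7. Peel one level at a time: if S = 1 + c*ω/S' with S'(0) = 1, then c is the ω-coefficient of S and S' = c*ω/(S - 1).
S_1 = c0/f = 1 + (13/8)*ω + (13073/576)*ω^2 + ...; c1 = 13/8.
S_2 = c1*ω/(S_1 - 1) = 1 + (-13073/936)*ω + (4719353/27378)*ω^2 + ...; c2 = -13073/936.
S_3 = c2*ω/(S_2 - 1) = 1 + (1444/117)*ω + (-5212840/352971)*ω^2 + ...; c3 = 1444/117.
S_4 = c3*ω/(S_3 - 1) = 1 + (46930/39219)*ω + (-3153860255/6152519844)*ω^2 + ...; c4 = 46930/39219.
S_5 = c4*ω/(S_4 - 1) = 1 + (134407/313752)*ω + ...; c5 = 134407/313752.

The regular C-fraction coefficients are [8/7, 13/8, -13073/936, 1444/117, 46930/39219, 134407/313752].


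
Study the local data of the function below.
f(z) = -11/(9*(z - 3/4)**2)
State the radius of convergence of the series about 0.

Denominator factor (z - 3/4)^2: pole of order 2 at 3/4, modulus 3/4.
The radius of convergence is the smallest modulus among the singular points: 3/4.

The radius of convergence is 3/4.


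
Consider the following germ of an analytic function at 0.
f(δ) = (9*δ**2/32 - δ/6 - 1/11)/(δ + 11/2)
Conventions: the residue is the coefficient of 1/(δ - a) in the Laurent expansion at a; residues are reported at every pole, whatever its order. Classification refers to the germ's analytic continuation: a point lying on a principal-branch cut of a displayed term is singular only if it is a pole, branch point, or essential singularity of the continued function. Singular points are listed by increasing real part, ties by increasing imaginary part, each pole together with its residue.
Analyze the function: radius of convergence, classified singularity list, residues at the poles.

Denominator factor (δ + 11/2): pole of order 1 at -11/2, modulus 11/2.
The radius of convergence is the smallest modulus among the singular points: 11/2.
At the order-1 pole -11/2 set g(δ) = (δ - (-11/2))*f(δ) = 9*δ**2/32 - δ/6 - 1/11.
Simple pole: residue = g(a) at a = -11/2, which is 39425/4224.

Radius of convergence at 0: 11/2.
At -11/2: a pole of order 1; residue 39425/4224.


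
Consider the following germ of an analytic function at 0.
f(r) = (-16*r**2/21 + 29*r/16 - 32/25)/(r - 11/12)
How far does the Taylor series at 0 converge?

Denominator factor (r - 11/12): pole of order 1 at 11/12, modulus 11/12.
The radius of convergence is the smallest modulus among the singular points: 11/12.

The radius of convergence is 11/12.


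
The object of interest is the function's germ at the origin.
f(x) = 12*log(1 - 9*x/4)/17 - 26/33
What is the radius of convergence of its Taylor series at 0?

Branch term (12/17)*log(1 - x/(4/9)): its argument vanishes at x = 4/9, a logarithmic branch point, modulus 4/9.
The radius of convergence is the smallest modulus among the singular points: 4/9.

The radius of convergence is 4/9.


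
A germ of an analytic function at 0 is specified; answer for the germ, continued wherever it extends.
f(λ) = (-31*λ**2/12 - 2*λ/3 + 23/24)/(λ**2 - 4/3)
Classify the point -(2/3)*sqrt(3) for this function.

The point is a pole of order 1.

The denominator factor λ**2 - 4/3 vanishes at -(2/3)*sqrt(3) and appears to the power 1; the numerator there equals -179/72 + (4/9)*sqrt(3), nonzero, and no other factor vanishes.
Hence a pole whose order is the multiplicity, 1.


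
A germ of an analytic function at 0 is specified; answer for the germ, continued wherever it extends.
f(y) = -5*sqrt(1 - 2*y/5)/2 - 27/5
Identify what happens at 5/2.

The term (-5/2)*sqrt(1 - y/(5/2)) has argument 1 - 5/2/(5/2) = 0 at 5/2: a square-root (algebraic, two-sheeted) branch point; the remaining terms are analytic or single-valued there.

The point is an algebraic (square-root) branch point.


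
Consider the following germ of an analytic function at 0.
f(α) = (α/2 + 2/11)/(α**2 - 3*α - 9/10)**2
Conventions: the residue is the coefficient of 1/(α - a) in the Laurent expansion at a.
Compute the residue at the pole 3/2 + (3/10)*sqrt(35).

The residue is -(205/29106)*sqrt(35).

The factor α**2 - 3*α - 9/10 splits as (α - a)(α - a') with a = 3/2 + (3/10)*sqrt(35), a' = 3/2 - (3/10)*sqrt(35). At the order-2 pole a set g(α) = (α - a)^2*f(α) = [α/2 + 2/11] / (α - a')^2.
Order-2 pole: residue = g'(a); g'(3/2 + (3/10)*sqrt(35)) = -(205/29106)*sqrt(35), so the residue is -(205/29106)*sqrt(35).


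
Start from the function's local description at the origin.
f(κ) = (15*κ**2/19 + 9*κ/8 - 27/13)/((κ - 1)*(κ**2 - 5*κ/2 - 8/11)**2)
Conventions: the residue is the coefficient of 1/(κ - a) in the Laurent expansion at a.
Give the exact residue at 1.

The residue is -38841/1186094.

At the order-1 pole 1 set g(κ) = (κ - (1))*f(κ) = (15*κ**2/19 + 9*κ/8 - 27/13)/(κ**2 - 5*κ/2 - 8/11)**2.
Simple pole: residue = g(a) at a = 1, which is -38841/1186094.


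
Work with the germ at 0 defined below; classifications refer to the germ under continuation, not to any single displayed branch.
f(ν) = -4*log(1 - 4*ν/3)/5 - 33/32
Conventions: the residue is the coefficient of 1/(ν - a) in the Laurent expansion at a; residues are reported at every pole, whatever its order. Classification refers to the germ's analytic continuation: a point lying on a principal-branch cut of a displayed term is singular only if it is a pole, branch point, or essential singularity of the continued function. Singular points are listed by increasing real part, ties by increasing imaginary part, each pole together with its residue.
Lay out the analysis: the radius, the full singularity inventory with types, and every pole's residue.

Branch term (-4/5)*log(1 - ν/(3/4)): its argument vanishes at ν = 3/4, a logarithmic branch point, modulus 3/4.
The radius of convergence is the smallest modulus among the singular points: 3/4.

Radius of convergence at 0: 3/4.
At 3/4: a logarithmic branch point.


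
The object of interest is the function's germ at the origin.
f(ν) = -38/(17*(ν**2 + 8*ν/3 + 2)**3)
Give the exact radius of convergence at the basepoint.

Denominator factor (ν**2 + 8*ν/3 + 2)^3: discriminant -8/9, complex-conjugate roots (-4/3) + ((1/3)*sqrt(2))*i and (-4/3) - ((1/3)*sqrt(2))*i; poles of order 3, moduli sqrt(2) and sqrt(2).
The radius of convergence is the smallest modulus among the singular points: sqrt(2).

The radius of convergence is sqrt(2).


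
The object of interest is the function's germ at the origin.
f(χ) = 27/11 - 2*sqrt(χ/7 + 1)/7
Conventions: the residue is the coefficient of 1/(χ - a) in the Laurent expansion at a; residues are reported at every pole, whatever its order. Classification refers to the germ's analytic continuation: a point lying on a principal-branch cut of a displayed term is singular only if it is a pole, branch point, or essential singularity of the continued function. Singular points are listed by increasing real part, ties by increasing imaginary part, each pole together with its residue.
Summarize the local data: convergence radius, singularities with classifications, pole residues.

Branch term (-2/7)*sqrt(1 - χ/(-7)): its argument vanishes at χ = -7, a square-root branch point, modulus 7.
The radius of convergence is the smallest modulus among the singular points: 7.

Radius of convergence at 0: 7.
At -7: an algebraic (square-root) branch point.


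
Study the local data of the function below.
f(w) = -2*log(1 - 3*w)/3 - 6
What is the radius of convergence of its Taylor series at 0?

Branch term (-2/3)*log(1 - w/(1/3)): its argument vanishes at w = 1/3, a logarithmic branch point, modulus 1/3.
The radius of convergence is the smallest modulus among the singular points: 1/3.

The radius of convergence is 1/3.


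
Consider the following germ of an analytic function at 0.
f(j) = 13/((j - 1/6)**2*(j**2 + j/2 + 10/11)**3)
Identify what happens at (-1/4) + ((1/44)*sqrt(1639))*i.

The denominator factor j**2 + j/2 + 10/11 vanishes at (-1/4) + ((1/44)*sqrt(1639))*i and appears to the power 3; the numerator there equals 13, nonzero, and no other factor vanishes.
Hence a pole whose order is the multiplicity, 3.

The point is a pole of order 3.


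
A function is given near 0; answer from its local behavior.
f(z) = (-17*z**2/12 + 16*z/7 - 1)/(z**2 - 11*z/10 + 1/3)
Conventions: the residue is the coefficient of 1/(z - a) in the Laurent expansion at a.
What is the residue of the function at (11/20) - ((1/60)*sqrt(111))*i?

The factor z**2 - 11*z/10 + 1/3 splits as (z - a)(z - a') with a = (11/20) - ((1/60)*sqrt(111))*i, a' = (11/20) + ((1/60)*sqrt(111))*i. At the order-1 pole a set g(z) = (z - a)*f(z) = [-17*z**2/12 + 16*z/7 - 1] / (z - a').
Simple pole: residue = g(a) at a = (11/20) - ((1/60)*sqrt(111))*i, which is (611/1680) - ((6437/186480)*sqrt(111))*i.

The residue is (611/1680) - ((6437/186480)*sqrt(111))*i.


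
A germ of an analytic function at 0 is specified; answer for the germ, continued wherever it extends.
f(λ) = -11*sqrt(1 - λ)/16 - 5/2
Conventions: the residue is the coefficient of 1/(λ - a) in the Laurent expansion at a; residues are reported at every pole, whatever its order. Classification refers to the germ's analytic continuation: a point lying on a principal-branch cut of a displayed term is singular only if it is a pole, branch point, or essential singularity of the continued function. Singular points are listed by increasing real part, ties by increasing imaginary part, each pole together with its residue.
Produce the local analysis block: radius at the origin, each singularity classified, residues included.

Branch term (-11/16)*sqrt(1 - λ/(1)): its argument vanishes at λ = 1, a square-root branch point, modulus 1.
The radius of convergence is the smallest modulus among the singular points: 1.

Radius of convergence at 0: 1.
At 1: an algebraic (square-root) branch point.


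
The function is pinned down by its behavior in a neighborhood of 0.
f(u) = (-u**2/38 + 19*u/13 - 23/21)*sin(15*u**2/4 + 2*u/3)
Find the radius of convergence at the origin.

The radius of convergence is infinite.

The factor sin(15*u**2/4 + 2*u/3) is entire and contributes no finite singular point.
The polynomial part has no poles.
No finite singular points: the Taylor series at 0 converges everywhere.


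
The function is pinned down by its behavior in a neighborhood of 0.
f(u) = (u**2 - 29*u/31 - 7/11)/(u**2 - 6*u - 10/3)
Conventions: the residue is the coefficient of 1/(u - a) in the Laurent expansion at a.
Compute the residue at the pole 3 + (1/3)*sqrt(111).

The factor u**2 - 6*u - 10/3 splits as (u - a)(u - a') with a = 3 + (1/3)*sqrt(111), a' = 3 - (1/3)*sqrt(111). At the order-1 pole a set g(u) = (u - a)*f(u) = [u**2 - 29*u/31 - 7/11] / (u - a').
Simple pole: residue = g(a) at a = 3 + (1/3)*sqrt(111), which is 157/62 + (9151/37851)*sqrt(111).

The residue is 157/62 + (9151/37851)*sqrt(111).


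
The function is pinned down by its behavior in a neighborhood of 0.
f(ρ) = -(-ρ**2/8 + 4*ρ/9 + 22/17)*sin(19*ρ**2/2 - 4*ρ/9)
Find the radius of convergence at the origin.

The radius of convergence is infinite.

The factor -sin(19*ρ**2/2 - 4*ρ/9) is entire and contributes no finite singular point.
The polynomial part has no poles.
No finite singular points: the Taylor series at 0 converges everywhere.


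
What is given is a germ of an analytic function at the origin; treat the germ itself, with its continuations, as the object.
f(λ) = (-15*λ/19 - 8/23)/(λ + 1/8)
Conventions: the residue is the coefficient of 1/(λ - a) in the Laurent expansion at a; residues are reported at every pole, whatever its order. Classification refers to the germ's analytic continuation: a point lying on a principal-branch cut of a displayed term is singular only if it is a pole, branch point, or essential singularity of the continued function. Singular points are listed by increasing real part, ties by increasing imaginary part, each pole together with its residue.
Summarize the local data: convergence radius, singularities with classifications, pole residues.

Radius of convergence at 0: 1/8.
At -1/8: a pole of order 1; residue -871/3496.

Denominator factor (λ + 1/8): pole of order 1 at -1/8, modulus 1/8.
The radius of convergence is the smallest modulus among the singular points: 1/8.
At the order-1 pole -1/8 set g(λ) = (λ - (-1/8))*f(λ) = -15*λ/19 - 8/23.
Simple pole: residue = g(a) at a = -1/8, which is -871/3496.


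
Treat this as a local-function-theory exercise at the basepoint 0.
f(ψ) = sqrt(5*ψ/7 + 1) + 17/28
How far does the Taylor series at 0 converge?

Branch term (1)*sqrt(1 - ψ/(-7/5)): its argument vanishes at ψ = -7/5, a square-root branch point, modulus 7/5.
The radius of convergence is the smallest modulus among the singular points: 7/5.

The radius of convergence is 7/5.


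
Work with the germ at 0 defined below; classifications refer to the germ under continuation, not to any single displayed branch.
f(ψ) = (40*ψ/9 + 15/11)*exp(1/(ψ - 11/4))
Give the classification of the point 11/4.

The point is an essential singularity.

The exponent 1/(ψ - (11/4)) has a pole at 11/4, so exp(1/(ψ - (11/4))) takes every nonzero value near it: an essential singularity (not a pole of any order).


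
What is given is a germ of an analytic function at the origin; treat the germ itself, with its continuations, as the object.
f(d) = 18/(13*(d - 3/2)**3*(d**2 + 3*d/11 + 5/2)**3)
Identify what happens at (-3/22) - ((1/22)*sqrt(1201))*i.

The point is a pole of order 3.

The denominator factor d**2 + 3*d/11 + 5/2 vanishes at (-3/22) - ((1/22)*sqrt(1201))*i and appears to the power 3; the numerator there equals 18/13, nonzero, and no other factor vanishes.
Hence a pole whose order is the multiplicity, 3.


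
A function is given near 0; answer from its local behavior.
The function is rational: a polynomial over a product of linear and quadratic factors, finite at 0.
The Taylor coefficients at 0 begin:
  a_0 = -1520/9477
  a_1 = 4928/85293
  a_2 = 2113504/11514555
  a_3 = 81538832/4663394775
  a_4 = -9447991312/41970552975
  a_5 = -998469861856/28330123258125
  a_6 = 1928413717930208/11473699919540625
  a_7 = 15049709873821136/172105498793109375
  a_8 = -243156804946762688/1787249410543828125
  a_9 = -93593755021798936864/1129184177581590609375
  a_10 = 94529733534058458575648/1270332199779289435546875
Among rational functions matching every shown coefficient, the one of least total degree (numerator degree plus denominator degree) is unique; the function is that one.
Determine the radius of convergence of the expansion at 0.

The radius of convergence is 5/4.

No rational of total degree below 9 reproduces all 11 coefficients; solving the [1/8] Pade equations on them gives f(ζ) = (-ζ - 19/13)/((ζ + 5/4)**2*(ζ**2 - ζ/3 + 9/5)**3), whose expansion matches every shown term.
Denominator factor (ζ + 5/4)^2: pole of order 2 at -5/4, modulus 5/4.
Denominator factor (ζ**2 - ζ/3 + 9/5)^3: discriminant -319/45, complex-conjugate roots (1/6) + ((1/30)*sqrt(1595))*i and (1/6) - ((1/30)*sqrt(1595))*i; poles of order 3, moduli (3/5)*sqrt(5) and (3/5)*sqrt(5).
The radius of convergence is the smallest modulus among the singular points: 5/4.


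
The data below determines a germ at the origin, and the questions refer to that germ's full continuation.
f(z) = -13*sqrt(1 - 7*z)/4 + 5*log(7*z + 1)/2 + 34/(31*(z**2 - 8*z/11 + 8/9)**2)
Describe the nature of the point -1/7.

The point is a logarithmic branch point.

The term (5/2)*log(1 - z/(-1/7)) has argument 1 - -1/7/(-1/7) = 0 at -1/7: a logarithmic (infinitely-sheeted) branch point; the remaining terms are analytic or single-valued there.


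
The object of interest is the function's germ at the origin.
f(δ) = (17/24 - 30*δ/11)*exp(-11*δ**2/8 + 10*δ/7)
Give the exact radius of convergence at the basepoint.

The radius of convergence is infinite.

The factor exp(-11*δ**2/8 + 10*δ/7) is entire and contributes no finite singular point.
The polynomial part has no poles.
No finite singular points: the Taylor series at 0 converges everywhere.


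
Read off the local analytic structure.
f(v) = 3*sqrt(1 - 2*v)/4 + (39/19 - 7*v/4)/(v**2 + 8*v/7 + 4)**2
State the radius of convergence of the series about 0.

Denominator factor (v**2 + 8*v/7 + 4)^2: discriminant -720/49, complex-conjugate roots (-4/7) + ((6/7)*sqrt(5))*i and (-4/7) - ((6/7)*sqrt(5))*i; poles of order 2, moduli 2 and 2.
Branch term (3/4)*sqrt(1 - v/(1/2)): its argument vanishes at v = 1/2, a square-root branch point, modulus 1/2.
The radius of convergence is the smallest modulus among the singular points: 1/2.

The radius of convergence is 1/2.
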